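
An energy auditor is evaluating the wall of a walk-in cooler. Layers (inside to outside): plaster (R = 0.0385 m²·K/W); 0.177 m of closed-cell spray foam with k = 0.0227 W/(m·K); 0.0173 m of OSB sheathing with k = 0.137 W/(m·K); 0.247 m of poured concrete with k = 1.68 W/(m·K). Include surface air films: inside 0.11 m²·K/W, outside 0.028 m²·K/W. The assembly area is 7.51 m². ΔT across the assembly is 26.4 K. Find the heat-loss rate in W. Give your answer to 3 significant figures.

0.177/0.0227 = 7.797
0.0173/0.137 = 0.1263
0.247/1.68 = 0.147
R_total = 0.11 + 0.0385 + 7.797 + 0.1263 + 0.147 + 0.028 = 8.247 m²·K/W
Q = A·ΔT/R = 7.51 × 26.4 / 8.247 = 24.04 W

24.0 W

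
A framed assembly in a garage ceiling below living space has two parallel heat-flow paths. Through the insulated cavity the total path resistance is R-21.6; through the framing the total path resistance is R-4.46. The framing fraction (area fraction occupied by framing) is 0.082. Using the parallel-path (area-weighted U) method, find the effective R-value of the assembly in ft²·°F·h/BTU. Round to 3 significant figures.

U_eff = 0.918/21.6 + 0.082/4.46 = 0.0425 + 0.01839 = 0.06089
R_eff = 1/U_eff = 16.42 ft²·°F·h/BTU

16.4 ft²·°F·h/BTU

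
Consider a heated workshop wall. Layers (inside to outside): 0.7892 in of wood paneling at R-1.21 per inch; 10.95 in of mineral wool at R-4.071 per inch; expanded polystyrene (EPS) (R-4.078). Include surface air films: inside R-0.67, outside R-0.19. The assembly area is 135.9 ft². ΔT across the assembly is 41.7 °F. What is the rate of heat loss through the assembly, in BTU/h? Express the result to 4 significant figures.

112.3 BTU/h

0.7892 × 1.21 = 0.95493
10.95 × 4.071 = 44.577
R_total = 0.67 + 0.95493 + 44.577 + 4.078 + 0.19 = 50.47 ft²·°F·h/BTU
Q = A·ΔT/R = 135.9 × 41.7 / 50.47 = 112.28 BTU/h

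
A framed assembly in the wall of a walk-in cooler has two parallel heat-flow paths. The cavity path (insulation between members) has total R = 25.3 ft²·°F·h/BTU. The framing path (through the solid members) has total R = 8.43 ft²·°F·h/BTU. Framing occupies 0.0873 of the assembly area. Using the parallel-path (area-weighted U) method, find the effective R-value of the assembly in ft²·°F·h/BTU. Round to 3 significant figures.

21.5 ft²·°F·h/BTU

U_eff = 0.9127/25.3 + 0.0873/8.43 = 0.03608 + 0.01036 = 0.04643
R_eff = 1/U_eff = 21.54 ft²·°F·h/BTU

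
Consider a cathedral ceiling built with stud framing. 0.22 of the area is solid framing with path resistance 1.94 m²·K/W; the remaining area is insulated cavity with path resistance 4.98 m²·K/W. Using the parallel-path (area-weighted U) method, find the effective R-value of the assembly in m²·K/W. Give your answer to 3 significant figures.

3.70 m²·K/W

U_eff = 0.78/4.98 + 0.22/1.94 = 0.1566 + 0.1134 = 0.27
R_eff = 1/U_eff = 3.703 m²·K/W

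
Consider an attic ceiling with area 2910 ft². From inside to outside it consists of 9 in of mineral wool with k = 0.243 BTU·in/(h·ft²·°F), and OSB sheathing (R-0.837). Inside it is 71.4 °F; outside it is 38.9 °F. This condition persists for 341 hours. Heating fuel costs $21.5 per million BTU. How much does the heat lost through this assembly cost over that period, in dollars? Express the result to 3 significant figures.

9/0.243 = 37.04
R_total = 37.04 + 0.837 = 37.87 ft²·°F·h/BTU
Q = 2910 × (71.4 − 38.9) / 37.87 = 2497 BTU/h
E = 2497 × 341 = 851500 BTU
Cost = 851500/10⁶ × 21.5 = $18.31

18.3 dollars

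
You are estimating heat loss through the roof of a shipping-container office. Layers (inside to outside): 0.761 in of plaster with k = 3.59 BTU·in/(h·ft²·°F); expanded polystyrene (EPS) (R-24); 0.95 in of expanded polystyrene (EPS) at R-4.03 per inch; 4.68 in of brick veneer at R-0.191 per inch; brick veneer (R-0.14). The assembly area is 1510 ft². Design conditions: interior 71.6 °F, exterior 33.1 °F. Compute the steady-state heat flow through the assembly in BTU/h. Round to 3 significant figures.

0.761/3.59 = 0.212
0.95 × 4.03 = 3.829
4.68 × 0.191 = 0.8939
R_total = 0.212 + 24 + 3.829 + 0.8939 + 0.14 = 29.07 ft²·°F·h/BTU
Q = A·ΔT/R = 1510 × (71.6 − 33.1) / 29.07 = 2000 BTU/h

2000 BTU/h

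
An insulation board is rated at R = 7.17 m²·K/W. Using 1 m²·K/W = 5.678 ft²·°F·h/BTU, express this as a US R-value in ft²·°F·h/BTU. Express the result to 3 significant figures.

40.7 ft²·°F·h/BTU

R_US = 7.17 × 5.678 = 40.71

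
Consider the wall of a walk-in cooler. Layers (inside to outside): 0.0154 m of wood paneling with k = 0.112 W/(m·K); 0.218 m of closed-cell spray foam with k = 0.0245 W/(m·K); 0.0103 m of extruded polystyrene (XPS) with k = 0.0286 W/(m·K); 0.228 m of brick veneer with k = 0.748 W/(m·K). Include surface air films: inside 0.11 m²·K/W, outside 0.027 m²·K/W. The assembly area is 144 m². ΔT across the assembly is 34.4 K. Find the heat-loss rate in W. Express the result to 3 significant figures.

504 W

0.0154/0.112 = 0.1375
0.218/0.0245 = 8.898
0.0103/0.0286 = 0.3601
0.228/0.748 = 0.3048
R_total = 0.11 + 0.1375 + 8.898 + 0.3601 + 0.3048 + 0.027 = 9.837 m²·K/W
Q = A·ΔT/R = 144 × 34.4 / 9.837 = 503.5 W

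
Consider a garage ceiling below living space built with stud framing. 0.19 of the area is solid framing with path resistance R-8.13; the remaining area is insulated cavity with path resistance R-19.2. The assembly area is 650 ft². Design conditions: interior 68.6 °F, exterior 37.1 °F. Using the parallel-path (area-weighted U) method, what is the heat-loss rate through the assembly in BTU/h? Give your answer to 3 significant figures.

1340 BTU/h

U_eff = 0.81/19.2 + 0.19/8.13 = 0.04219 + 0.02337 = 0.06556
R_eff = 1/U_eff = 15.25 ft²·°F·h/BTU
Q = 650 × (68.6 − 37.1) / 15.25 = 1342 BTU/h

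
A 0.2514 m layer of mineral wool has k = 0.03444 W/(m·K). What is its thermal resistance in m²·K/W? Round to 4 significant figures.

R = L/k = 0.2514/0.03444 = 7.2997 m²·K/W

7.300 m²·K/W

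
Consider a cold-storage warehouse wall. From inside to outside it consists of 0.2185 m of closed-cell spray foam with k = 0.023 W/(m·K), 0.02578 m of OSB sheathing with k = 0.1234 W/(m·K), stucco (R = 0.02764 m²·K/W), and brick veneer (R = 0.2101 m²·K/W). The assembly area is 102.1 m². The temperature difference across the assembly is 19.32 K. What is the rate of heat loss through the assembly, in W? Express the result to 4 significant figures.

198.3 W

0.2185/0.023 = 9.5
0.02578/0.1234 = 0.20891
R_total = 9.5 + 0.20891 + 0.02764 + 0.2101 = 9.9467 m²·K/W
Q = A·ΔT/R = 102.1 × 19.32 / 9.9467 = 198.32 W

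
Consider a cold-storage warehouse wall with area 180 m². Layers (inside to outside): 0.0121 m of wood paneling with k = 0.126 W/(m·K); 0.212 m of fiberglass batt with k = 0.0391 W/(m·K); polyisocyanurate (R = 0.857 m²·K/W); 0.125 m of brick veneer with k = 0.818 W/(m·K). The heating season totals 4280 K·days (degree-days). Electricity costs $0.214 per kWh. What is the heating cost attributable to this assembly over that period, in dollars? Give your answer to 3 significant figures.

0.0121/0.126 = 0.09603
0.212/0.0391 = 5.422
0.125/0.818 = 0.1528
R_total = 0.09603 + 5.422 + 0.857 + 0.1528 = 6.528 m²·K/W
E = A × HDD × 24 / R / 1000 = 180 × 4280 × 24 / 6.528 / 1000 = 2832 kWh
Cost = 2832 × 0.214 = $606.1

606 dollars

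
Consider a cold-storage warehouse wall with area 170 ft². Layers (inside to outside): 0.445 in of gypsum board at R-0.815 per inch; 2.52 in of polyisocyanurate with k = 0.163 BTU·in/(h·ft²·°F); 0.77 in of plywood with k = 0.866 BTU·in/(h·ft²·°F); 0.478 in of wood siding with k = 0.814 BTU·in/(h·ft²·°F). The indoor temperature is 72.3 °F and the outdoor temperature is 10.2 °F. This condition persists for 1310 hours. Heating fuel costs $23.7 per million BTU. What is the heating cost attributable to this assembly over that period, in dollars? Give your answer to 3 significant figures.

18.9 dollars

0.445 × 0.815 = 0.3627
2.52/0.163 = 15.46
0.77/0.866 = 0.8891
0.478/0.814 = 0.5872
R_total = 0.3627 + 15.46 + 0.8891 + 0.5872 = 17.3 ft²·°F·h/BTU
Q = 170 × (72.3 − 10.2) / 17.3 = 610.3 BTU/h
E = 610.3 × 1310 = 799400 BTU
Cost = 799400/10⁶ × 23.7 = $18.95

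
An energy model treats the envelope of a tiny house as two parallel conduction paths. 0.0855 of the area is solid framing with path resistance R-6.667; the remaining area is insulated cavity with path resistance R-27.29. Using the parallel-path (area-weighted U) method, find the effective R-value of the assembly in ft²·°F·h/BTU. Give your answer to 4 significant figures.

21.58 ft²·°F·h/BTU

U_eff = 0.9145/27.29 + 0.0855/6.667 = 0.03351 + 0.012824 = 0.046335
R_eff = 1/U_eff = 21.582 ft²·°F·h/BTU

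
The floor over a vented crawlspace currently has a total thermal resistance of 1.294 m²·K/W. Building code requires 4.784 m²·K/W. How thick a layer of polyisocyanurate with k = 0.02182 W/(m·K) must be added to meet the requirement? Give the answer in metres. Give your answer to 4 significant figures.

ΔR = 4.784 − 1.294 = 3.49 m²·K/W
L = ΔR × k = 3.49 × 0.02182 = 0.076152 m

0.07615 m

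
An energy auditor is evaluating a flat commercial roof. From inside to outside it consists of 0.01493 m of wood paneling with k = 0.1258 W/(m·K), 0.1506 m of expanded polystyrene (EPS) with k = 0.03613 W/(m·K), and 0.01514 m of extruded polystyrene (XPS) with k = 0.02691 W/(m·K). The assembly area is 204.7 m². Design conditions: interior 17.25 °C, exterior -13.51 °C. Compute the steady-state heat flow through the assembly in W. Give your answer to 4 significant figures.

1298 W

0.01493/0.1258 = 0.11868
0.1506/0.03613 = 4.1683
0.01514/0.02691 = 0.56262
R_total = 0.11868 + 4.1683 + 0.56262 = 4.8496 m²·K/W
Q = A·ΔT/R = 204.7 × (17.25 − (-13.51)) / 4.8496 = 1298.4 W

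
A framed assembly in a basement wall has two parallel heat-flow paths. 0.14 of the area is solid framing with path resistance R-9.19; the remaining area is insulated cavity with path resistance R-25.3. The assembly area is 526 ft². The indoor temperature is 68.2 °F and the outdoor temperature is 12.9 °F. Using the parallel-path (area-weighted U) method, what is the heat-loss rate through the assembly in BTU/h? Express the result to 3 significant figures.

1430 BTU/h

U_eff = 0.86/25.3 + 0.14/9.19 = 0.03399 + 0.01523 = 0.04923
R_eff = 1/U_eff = 20.31 ft²·°F·h/BTU
Q = 526 × (68.2 − 12.9) / 20.31 = 1432 BTU/h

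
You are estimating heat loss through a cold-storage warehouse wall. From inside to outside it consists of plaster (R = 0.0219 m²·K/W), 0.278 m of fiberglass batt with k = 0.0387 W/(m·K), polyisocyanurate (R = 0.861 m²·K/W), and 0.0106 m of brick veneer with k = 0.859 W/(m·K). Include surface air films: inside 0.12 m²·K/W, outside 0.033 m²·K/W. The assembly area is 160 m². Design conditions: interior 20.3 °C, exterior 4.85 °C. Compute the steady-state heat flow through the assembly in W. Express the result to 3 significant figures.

300 W

0.278/0.0387 = 7.183
0.0106/0.859 = 0.01234
R_total = 0.12 + 0.0219 + 7.183 + 0.861 + 0.01234 + 0.033 = 8.232 m²·K/W
Q = A·ΔT/R = 160 × (20.3 − 4.85) / 8.232 = 300.3 W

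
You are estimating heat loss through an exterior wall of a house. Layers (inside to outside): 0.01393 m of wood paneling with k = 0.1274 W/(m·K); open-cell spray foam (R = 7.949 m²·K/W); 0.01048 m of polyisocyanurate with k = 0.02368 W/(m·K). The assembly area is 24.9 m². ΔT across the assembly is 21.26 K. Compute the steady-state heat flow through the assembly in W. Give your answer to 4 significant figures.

0.01393/0.1274 = 0.10934
0.01048/0.02368 = 0.44257
R_total = 0.10934 + 7.949 + 0.44257 = 8.5009 m²·K/W
Q = A·ΔT/R = 24.9 × 21.26 / 8.5009 = 62.273 W

62.27 W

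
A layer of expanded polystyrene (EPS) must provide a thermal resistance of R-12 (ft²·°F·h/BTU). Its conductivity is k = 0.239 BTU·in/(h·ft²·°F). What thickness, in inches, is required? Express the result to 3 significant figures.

L = R × k = 12 × 0.239 = 2.868 in

2.87 in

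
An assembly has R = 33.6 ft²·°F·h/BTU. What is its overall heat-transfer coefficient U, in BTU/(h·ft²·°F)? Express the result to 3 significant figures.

0.0298 BTU/(h·ft²·°F)

U = 1/R = 1/33.6 = 0.02976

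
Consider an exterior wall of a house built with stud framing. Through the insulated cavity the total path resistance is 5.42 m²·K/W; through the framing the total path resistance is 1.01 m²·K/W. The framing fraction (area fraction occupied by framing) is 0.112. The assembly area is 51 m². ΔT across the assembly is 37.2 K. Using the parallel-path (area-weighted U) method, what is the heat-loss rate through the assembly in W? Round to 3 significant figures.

521 W

U_eff = 0.888/5.42 + 0.112/1.01 = 0.1638 + 0.1109 = 0.2747
R_eff = 1/U_eff = 3.64 m²·K/W
Q = 51 × 37.2 / 3.64 = 521.2 W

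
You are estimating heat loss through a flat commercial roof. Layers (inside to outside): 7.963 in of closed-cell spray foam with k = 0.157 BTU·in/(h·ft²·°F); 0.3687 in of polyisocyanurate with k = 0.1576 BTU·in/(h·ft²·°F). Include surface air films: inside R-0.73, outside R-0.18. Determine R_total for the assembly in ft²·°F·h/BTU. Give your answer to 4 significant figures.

7.963/0.157 = 50.72
0.3687/0.1576 = 2.3395
R_total = 0.73 + 50.72 + 2.3395 + 0.18 = 53.969 ft²·°F·h/BTU

53.97 ft²·°F·h/BTU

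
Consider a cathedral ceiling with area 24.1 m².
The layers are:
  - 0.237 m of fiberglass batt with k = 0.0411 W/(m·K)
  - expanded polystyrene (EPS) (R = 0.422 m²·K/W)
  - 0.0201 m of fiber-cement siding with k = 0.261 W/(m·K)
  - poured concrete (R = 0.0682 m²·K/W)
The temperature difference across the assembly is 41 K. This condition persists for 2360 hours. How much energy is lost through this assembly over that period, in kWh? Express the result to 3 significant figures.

0.237/0.0411 = 5.766
0.0201/0.261 = 0.07701
R_total = 5.766 + 0.422 + 0.07701 + 0.0682 = 6.334 m²·K/W
Q = 24.1 × 41 / 6.334 = 156 W
E = 156 W × 2360 h / 1000 = 368.2 kWh

368 kWh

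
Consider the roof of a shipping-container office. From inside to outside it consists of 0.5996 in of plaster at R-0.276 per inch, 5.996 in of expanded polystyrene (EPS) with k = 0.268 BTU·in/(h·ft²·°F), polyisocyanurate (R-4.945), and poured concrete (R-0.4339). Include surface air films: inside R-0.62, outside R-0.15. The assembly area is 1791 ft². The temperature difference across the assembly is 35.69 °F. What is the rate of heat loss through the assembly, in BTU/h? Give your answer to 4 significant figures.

0.5996 × 0.276 = 0.16549
5.996/0.268 = 22.373
R_total = 0.62 + 0.16549 + 22.373 + 4.945 + 0.4339 + 0.15 = 28.688 ft²·°F·h/BTU
Q = A·ΔT/R = 1791 × 35.69 / 28.688 = 2228.2 BTU/h

2228 BTU/h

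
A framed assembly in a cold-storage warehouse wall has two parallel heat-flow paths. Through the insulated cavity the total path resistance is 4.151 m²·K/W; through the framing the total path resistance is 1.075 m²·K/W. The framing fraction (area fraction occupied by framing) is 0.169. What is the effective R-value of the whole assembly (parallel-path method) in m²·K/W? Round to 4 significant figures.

U_eff = 0.831/4.151 + 0.169/1.075 = 0.20019 + 0.15721 = 0.3574
R_eff = 1/U_eff = 2.798 m²·K/W

2.798 m²·K/W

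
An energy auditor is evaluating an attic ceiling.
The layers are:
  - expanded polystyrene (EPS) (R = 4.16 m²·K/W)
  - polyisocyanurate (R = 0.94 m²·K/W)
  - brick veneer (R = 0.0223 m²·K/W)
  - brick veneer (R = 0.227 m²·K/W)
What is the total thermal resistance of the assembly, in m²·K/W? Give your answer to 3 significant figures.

R_total = 4.16 + 0.94 + 0.0223 + 0.227 = 5.349 m²·K/W

5.35 m²·K/W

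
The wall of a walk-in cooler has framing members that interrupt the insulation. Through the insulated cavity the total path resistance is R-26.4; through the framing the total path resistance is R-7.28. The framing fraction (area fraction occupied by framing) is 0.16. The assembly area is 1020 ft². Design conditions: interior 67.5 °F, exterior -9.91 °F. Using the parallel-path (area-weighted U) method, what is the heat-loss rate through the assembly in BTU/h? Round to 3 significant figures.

4250 BTU/h

U_eff = 0.84/26.4 + 0.16/7.28 = 0.03182 + 0.02198 = 0.0538
R_eff = 1/U_eff = 18.59 ft²·°F·h/BTU
Q = 1020 × (67.5 − (-9.91)) / 18.59 = 4248 BTU/h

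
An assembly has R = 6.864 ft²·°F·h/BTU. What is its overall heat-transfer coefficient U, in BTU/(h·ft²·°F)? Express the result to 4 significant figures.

U = 1/R = 1/6.864 = 0.14569

0.1457 BTU/(h·ft²·°F)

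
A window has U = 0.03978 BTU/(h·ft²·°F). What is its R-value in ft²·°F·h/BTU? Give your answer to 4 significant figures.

25.14 ft²·°F·h/BTU

R = 1/U = 1/0.03978 = 25.138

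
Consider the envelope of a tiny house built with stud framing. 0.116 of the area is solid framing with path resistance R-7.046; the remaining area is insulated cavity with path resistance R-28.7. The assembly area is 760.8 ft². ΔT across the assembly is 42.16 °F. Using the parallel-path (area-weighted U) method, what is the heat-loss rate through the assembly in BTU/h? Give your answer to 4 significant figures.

1516 BTU/h

U_eff = 0.884/28.7 + 0.116/7.046 = 0.030801 + 0.016463 = 0.047265
R_eff = 1/U_eff = 21.157 ft²·°F·h/BTU
Q = 760.8 × 42.16 / 21.157 = 1516 BTU/h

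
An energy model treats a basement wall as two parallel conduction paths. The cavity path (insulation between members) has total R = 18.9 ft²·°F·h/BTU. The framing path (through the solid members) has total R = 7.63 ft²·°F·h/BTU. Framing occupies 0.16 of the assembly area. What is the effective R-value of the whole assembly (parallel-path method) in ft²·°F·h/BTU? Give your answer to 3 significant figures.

U_eff = 0.84/18.9 + 0.16/7.63 = 0.04444 + 0.02097 = 0.06541
R_eff = 1/U_eff = 15.29 ft²·°F·h/BTU

15.3 ft²·°F·h/BTU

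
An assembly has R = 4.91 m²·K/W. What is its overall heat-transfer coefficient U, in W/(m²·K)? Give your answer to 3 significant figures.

0.204 W/(m²·K)

U = 1/R = 1/4.91 = 0.2037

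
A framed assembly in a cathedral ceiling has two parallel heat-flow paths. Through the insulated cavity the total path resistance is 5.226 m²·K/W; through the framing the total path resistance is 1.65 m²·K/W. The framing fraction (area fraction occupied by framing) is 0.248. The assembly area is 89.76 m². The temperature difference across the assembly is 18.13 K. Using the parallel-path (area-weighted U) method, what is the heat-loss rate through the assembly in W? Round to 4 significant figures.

U_eff = 0.752/5.226 + 0.248/1.65 = 0.1439 + 0.1503 = 0.2942
R_eff = 1/U_eff = 3.3991 m²·K/W
Q = 89.76 × 18.13 / 3.3991 = 478.76 W

478.8 W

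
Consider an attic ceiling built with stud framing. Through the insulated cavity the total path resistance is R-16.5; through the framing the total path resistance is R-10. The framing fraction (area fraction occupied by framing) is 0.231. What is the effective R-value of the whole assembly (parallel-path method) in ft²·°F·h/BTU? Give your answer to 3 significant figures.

U_eff = 0.769/16.5 + 0.231/10 = 0.04661 + 0.0231 = 0.06971
R_eff = 1/U_eff = 14.35 ft²·°F·h/BTU

14.3 ft²·°F·h/BTU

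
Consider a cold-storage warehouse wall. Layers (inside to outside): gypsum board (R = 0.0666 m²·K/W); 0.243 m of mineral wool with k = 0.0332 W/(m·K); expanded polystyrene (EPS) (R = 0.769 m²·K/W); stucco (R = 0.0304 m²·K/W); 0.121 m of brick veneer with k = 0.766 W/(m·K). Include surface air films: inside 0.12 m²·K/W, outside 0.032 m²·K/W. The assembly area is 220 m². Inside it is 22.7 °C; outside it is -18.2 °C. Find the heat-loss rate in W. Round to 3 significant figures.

0.243/0.0332 = 7.319
0.121/0.766 = 0.158
R_total = 0.12 + 0.0666 + 7.319 + 0.769 + 0.0304 + 0.158 + 0.032 = 8.495 m²·K/W
Q = A·ΔT/R = 220 × (22.7 − (-18.2)) / 8.495 = 1059 W

1060 W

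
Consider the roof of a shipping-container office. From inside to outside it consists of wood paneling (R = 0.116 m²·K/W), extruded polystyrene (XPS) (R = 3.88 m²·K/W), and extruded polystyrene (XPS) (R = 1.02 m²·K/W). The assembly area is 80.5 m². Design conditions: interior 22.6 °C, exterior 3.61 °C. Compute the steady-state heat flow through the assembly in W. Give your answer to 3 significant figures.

305 W

R_total = 0.116 + 3.88 + 1.02 = 5.016 m²·K/W
Q = A·ΔT/R = 80.5 × (22.6 − 3.61) / 5.016 = 304.8 W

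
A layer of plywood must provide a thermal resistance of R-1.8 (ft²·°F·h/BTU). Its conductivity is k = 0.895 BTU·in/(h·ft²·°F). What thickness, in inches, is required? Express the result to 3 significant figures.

1.61 in

L = R × k = 1.8 × 0.895 = 1.611 in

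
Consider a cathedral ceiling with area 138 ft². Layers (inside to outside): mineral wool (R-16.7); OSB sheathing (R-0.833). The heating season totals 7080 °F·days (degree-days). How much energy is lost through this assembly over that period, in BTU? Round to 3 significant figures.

1340000 BTU

R_total = 16.7 + 0.833 = 17.53 ft²·°F·h/BTU
E = A × HDD × 24 / R = 138 × 7080 × 24 / 17.53 = 1337000 BTU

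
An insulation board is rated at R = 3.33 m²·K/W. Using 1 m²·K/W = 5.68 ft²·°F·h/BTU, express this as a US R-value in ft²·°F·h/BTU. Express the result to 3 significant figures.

18.9 ft²·°F·h/BTU

R_US = 3.33 × 5.68 = 18.91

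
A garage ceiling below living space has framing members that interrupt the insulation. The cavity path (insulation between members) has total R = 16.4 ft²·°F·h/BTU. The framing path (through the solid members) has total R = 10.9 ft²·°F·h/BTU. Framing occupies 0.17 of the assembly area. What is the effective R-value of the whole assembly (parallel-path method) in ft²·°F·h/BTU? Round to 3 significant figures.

U_eff = 0.83/16.4 + 0.17/10.9 = 0.05061 + 0.0156 = 0.06621
R_eff = 1/U_eff = 15.1 ft²·°F·h/BTU

15.1 ft²·°F·h/BTU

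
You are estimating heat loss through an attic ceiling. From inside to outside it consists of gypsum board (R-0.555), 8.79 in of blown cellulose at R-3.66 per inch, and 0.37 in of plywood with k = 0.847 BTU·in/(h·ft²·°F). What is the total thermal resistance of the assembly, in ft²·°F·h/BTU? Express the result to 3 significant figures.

8.79 × 3.66 = 32.17
0.37/0.847 = 0.4368
R_total = 0.555 + 32.17 + 0.4368 = 33.16 ft²·°F·h/BTU

33.2 ft²·°F·h/BTU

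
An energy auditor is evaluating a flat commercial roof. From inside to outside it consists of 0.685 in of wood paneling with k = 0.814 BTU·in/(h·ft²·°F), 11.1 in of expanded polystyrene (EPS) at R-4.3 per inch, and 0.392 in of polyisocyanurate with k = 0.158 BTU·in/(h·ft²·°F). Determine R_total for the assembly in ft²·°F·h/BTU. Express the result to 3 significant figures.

0.685/0.814 = 0.8415
11.1 × 4.3 = 47.73
0.392/0.158 = 2.481
R_total = 0.8415 + 47.73 + 2.481 = 51.05 ft²·°F·h/BTU

51.1 ft²·°F·h/BTU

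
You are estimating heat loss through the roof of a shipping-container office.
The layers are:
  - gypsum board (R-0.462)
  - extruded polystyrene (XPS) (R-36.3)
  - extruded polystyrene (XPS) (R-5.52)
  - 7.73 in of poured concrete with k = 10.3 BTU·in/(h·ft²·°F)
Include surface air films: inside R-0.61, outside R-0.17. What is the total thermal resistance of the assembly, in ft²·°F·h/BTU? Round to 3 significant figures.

7.73/10.3 = 0.7505
R_total = 0.61 + 0.462 + 36.3 + 5.52 + 0.7505 + 0.17 = 43.81 ft²·°F·h/BTU

43.8 ft²·°F·h/BTU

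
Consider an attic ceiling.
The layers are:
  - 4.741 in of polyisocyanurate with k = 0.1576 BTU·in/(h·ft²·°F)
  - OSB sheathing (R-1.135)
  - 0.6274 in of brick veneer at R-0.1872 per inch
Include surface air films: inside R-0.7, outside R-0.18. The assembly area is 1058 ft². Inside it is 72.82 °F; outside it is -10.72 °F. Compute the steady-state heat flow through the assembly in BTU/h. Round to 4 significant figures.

4.741/0.1576 = 30.082
0.6274 × 0.1872 = 0.11745
R_total = 0.7 + 30.082 + 1.135 + 0.11745 + 0.18 = 32.215 ft²·°F·h/BTU
Q = A·ΔT/R = 1058 × (72.82 − (-10.72)) / 32.215 = 2743.6 BTU/h

2744 BTU/h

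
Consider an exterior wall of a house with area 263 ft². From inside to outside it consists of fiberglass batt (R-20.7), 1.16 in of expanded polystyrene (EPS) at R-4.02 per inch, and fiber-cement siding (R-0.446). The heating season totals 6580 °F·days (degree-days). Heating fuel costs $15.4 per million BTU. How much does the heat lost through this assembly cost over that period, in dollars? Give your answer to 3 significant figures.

24.8 dollars

1.16 × 4.02 = 4.663
R_total = 20.7 + 4.663 + 0.446 = 25.81 ft²·°F·h/BTU
E = A × HDD × 24 / R = 263 × 6580 × 24 / 25.81 = 1609000 BTU
Cost = 1609000/10⁶ × 15.4 = $24.78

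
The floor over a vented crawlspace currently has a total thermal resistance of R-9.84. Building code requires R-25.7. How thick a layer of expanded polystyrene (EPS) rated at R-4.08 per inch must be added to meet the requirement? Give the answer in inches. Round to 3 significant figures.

ΔR = 25.7 − 9.84 = 15.86 ft²·°F·h/BTU
L = ΔR / (R/in) = 15.86/4.08 = 3.887 in

3.89 in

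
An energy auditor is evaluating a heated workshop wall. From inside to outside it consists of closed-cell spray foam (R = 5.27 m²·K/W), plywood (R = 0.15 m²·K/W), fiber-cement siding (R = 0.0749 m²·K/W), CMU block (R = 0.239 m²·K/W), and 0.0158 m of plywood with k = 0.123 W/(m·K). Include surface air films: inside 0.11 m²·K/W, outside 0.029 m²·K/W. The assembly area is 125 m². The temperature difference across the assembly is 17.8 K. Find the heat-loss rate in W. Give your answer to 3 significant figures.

371 W

0.0158/0.123 = 0.1285
R_total = 0.11 + 5.27 + 0.15 + 0.0749 + 0.239 + 0.1285 + 0.029 = 6.001 m²·K/W
Q = A·ΔT/R = 125 × 17.8 / 6.001 = 370.7 W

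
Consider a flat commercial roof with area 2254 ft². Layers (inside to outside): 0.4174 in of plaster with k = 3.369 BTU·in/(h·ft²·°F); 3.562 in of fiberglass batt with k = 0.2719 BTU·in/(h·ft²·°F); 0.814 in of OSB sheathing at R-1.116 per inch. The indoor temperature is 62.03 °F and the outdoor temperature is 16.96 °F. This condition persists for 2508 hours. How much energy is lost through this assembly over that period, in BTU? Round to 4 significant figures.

18030000 BTU

0.4174/3.369 = 0.12389
3.562/0.2719 = 13.1
0.814 × 1.116 = 0.90842
R_total = 0.12389 + 13.1 + 0.90842 = 14.133 ft²·°F·h/BTU
Q = 2254 × (62.03 − 16.96) / 14.133 = 7188.1 BTU/h
E = 7188.1 × 2508 = 18028000 BTU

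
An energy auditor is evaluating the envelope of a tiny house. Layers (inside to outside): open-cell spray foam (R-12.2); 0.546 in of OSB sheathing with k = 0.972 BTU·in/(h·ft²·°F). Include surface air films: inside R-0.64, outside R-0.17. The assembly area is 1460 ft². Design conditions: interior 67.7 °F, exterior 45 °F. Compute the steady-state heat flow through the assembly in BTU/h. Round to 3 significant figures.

0.546/0.972 = 0.5617
R_total = 0.64 + 12.2 + 0.5617 + 0.17 = 13.57 ft²·°F·h/BTU
Q = A·ΔT/R = 1460 × (67.7 − 45) / 13.57 = 2442 BTU/h

2440 BTU/h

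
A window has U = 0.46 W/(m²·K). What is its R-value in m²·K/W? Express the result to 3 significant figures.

2.17 m²·K/W

R = 1/U = 1/0.46 = 2.174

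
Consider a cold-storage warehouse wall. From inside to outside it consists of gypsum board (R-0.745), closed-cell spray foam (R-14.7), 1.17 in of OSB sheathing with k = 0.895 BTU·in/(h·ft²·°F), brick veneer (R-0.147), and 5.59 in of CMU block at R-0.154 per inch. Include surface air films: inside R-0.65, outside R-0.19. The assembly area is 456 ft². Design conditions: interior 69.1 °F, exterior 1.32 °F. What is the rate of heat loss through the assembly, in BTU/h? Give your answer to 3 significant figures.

1.17/0.895 = 1.307
5.59 × 0.154 = 0.8609
R_total = 0.65 + 0.745 + 14.7 + 1.307 + 0.147 + 0.8609 + 0.19 = 18.6 ft²·°F·h/BTU
Q = A·ΔT/R = 456 × (69.1 − 1.32) / 18.6 = 1662 BTU/h

1660 BTU/h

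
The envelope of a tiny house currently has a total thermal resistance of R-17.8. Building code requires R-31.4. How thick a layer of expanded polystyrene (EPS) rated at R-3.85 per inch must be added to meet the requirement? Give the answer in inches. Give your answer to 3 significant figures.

ΔR = 31.4 − 17.8 = 13.6 ft²·°F·h/BTU
L = ΔR / (R/in) = 13.6/3.85 = 3.532 in

3.53 in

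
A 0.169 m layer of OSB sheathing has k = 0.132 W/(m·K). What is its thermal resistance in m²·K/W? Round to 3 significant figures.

1.28 m²·K/W

R = L/k = 0.169/0.132 = 1.28 m²·K/W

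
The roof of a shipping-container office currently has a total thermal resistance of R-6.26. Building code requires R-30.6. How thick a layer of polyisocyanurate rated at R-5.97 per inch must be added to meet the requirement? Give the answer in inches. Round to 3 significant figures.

ΔR = 30.6 − 6.26 = 24.34 ft²·°F·h/BTU
L = ΔR / (R/in) = 24.34/5.97 = 4.077 in

4.08 in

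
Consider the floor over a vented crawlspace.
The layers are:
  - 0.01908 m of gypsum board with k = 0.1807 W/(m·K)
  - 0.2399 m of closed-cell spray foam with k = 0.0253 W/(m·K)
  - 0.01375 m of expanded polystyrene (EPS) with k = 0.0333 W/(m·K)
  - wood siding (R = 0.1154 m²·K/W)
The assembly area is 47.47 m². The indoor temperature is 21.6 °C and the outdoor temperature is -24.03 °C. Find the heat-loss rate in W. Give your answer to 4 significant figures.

214.1 W

0.01908/0.1807 = 0.10559
0.2399/0.0253 = 9.4822
0.01375/0.0333 = 0.41291
R_total = 0.10559 + 9.4822 + 0.41291 + 0.1154 = 10.116 m²·K/W
Q = A·ΔT/R = 47.47 × (21.6 − (-24.03)) / 10.116 = 214.12 W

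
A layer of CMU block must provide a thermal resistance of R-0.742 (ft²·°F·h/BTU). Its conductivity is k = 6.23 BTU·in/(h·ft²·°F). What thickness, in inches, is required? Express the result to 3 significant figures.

4.62 in

L = R × k = 0.742 × 6.23 = 4.623 in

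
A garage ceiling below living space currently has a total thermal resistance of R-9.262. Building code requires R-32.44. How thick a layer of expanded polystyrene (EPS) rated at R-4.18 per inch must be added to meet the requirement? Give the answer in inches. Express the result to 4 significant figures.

ΔR = 32.44 − 9.262 = 23.178 ft²·°F·h/BTU
L = ΔR / (R/in) = 23.178/4.18 = 5.545 in

5.545 in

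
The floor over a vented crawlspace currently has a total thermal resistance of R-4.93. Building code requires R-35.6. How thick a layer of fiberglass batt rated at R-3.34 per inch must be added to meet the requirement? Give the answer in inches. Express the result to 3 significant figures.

9.18 in

ΔR = 35.6 − 4.93 = 30.67 ft²·°F·h/BTU
L = ΔR / (R/in) = 30.67/3.34 = 9.183 in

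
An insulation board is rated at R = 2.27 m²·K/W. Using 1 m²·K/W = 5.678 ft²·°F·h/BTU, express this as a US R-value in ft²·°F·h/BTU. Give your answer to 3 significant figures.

R_US = 2.27 × 5.678 = 12.89

12.9 ft²·°F·h/BTU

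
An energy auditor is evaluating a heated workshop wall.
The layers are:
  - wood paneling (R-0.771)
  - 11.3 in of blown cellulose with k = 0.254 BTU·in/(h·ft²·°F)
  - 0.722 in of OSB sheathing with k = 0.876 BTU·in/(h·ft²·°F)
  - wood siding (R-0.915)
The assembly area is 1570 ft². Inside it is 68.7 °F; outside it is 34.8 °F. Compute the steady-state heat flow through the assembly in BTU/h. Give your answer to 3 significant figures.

11.3/0.254 = 44.49
0.722/0.876 = 0.8242
R_total = 0.771 + 44.49 + 0.8242 + 0.915 = 47 ft²·°F·h/BTU
Q = A·ΔT/R = 1570 × (68.7 − 34.8) / 47 = 1132 BTU/h

1130 BTU/h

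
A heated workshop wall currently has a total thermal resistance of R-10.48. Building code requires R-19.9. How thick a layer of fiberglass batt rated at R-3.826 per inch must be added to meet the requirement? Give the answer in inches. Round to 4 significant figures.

2.462 in

ΔR = 19.9 − 10.48 = 9.42 ft²·°F·h/BTU
L = ΔR / (R/in) = 9.42/3.826 = 2.4621 in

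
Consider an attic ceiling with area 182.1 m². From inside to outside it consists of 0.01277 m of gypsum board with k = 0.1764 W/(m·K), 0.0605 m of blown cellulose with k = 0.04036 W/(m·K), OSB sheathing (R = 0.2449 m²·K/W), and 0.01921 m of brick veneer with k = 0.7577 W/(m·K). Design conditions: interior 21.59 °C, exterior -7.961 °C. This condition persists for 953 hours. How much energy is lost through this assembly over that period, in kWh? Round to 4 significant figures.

0.01277/0.1764 = 0.072392
0.0605/0.04036 = 1.499
0.01921/0.7577 = 0.025353
R_total = 0.072392 + 1.499 + 0.2449 + 0.025353 = 1.8417 m²·K/W
Q = 182.1 × (21.59 − (-7.961)) / 1.8417 = 2922 W
E = 2922 W × 953 h / 1000 = 2784.6 kWh

2785 kWh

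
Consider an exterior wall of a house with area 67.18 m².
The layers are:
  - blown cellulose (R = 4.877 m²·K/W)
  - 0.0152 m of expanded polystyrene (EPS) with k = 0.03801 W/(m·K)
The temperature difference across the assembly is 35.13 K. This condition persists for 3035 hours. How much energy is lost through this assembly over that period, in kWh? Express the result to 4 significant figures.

1357 kWh

0.0152/0.03801 = 0.39989
R_total = 4.877 + 0.39989 = 5.2769 m²·K/W
Q = 67.18 × 35.13 / 5.2769 = 447.24 W
E = 447.24 W × 3035 h / 1000 = 1357.4 kWh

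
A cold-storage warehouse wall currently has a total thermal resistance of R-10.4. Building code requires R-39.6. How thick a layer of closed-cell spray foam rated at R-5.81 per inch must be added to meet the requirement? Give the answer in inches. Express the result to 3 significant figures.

5.03 in

ΔR = 39.6 − 10.4 = 29.2 ft²·°F·h/BTU
L = ΔR / (R/in) = 29.2/5.81 = 5.026 in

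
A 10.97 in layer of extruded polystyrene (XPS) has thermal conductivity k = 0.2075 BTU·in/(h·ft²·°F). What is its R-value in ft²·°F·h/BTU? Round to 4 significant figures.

52.87 ft²·°F·h/BTU

R = L/k = 10.97/0.2075 = 52.867 ft²·°F·h/BTU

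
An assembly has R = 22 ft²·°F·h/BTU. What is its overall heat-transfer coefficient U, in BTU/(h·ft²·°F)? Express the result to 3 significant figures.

0.0455 BTU/(h·ft²·°F)

U = 1/R = 1/22 = 0.04545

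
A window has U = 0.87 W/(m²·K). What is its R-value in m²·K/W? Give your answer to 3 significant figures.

1.15 m²·K/W

R = 1/U = 1/0.87 = 1.149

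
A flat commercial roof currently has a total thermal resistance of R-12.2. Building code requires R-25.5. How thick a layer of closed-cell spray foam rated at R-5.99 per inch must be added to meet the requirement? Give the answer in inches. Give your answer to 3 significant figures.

ΔR = 25.5 − 12.2 = 13.3 ft²·°F·h/BTU
L = ΔR / (R/in) = 13.3/5.99 = 2.22 in

2.22 in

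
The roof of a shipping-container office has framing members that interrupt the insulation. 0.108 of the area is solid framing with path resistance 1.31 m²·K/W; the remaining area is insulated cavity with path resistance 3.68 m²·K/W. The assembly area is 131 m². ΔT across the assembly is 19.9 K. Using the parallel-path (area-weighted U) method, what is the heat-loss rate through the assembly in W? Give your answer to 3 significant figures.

847 W

U_eff = 0.892/3.68 + 0.108/1.31 = 0.2424 + 0.08244 = 0.3248
R_eff = 1/U_eff = 3.078 m²·K/W
Q = 131 × 19.9 / 3.078 = 846.8 W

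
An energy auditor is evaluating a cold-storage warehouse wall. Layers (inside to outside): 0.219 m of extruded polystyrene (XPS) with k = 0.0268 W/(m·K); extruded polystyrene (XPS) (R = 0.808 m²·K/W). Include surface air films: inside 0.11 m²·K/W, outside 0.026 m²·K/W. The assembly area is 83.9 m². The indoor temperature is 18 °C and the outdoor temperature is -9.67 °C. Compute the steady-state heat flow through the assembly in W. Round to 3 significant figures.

255 W

0.219/0.0268 = 8.172
R_total = 0.11 + 8.172 + 0.808 + 0.026 = 9.116 m²·K/W
Q = A·ΔT/R = 83.9 × (18 − (-9.67)) / 9.116 = 254.7 W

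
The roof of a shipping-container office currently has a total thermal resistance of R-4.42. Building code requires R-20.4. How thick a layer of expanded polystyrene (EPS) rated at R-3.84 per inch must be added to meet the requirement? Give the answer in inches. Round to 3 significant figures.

ΔR = 20.4 − 4.42 = 15.98 ft²·°F·h/BTU
L = ΔR / (R/in) = 15.98/3.84 = 4.161 in

4.16 in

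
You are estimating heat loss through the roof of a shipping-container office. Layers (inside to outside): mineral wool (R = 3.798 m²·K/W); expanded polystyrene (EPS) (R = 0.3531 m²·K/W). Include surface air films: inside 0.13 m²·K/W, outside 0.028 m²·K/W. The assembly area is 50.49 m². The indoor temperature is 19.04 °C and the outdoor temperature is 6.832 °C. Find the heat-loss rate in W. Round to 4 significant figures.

R_total = 0.13 + 3.798 + 0.3531 + 0.028 = 4.3091 m²·K/W
Q = A·ΔT/R = 50.49 × (19.04 − 6.832) / 4.3091 = 143.04 W

143.0 W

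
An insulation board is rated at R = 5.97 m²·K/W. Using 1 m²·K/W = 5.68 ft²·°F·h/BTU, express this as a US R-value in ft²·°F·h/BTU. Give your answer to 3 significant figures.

R_US = 5.97 × 5.68 = 33.91

33.9 ft²·°F·h/BTU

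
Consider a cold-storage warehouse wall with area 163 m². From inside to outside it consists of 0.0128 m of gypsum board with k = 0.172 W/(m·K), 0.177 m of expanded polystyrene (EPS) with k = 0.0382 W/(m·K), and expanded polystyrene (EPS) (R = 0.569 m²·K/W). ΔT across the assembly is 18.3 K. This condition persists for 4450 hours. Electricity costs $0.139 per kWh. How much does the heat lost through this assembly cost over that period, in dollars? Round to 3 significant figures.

350 dollars

0.0128/0.172 = 0.07442
0.177/0.0382 = 4.634
R_total = 0.07442 + 4.634 + 0.569 = 5.277 m²·K/W
Q = 163 × 18.3 / 5.277 = 565.3 W
E = 565.3 W × 4450 h / 1000 = 2515 kWh
Cost = 2515 × 0.139 = $349.6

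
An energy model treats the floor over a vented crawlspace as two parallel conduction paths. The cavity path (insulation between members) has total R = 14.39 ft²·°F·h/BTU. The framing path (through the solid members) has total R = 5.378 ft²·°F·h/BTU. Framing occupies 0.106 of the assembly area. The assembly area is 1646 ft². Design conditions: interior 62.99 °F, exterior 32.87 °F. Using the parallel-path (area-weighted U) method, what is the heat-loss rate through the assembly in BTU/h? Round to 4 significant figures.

U_eff = 0.894/14.39 + 0.106/5.378 = 0.062126 + 0.01971 = 0.081836
R_eff = 1/U_eff = 12.22 ft²·°F·h/BTU
Q = 1646 × (62.99 − 32.87) / 12.22 = 4057.2 BTU/h

4057 BTU/h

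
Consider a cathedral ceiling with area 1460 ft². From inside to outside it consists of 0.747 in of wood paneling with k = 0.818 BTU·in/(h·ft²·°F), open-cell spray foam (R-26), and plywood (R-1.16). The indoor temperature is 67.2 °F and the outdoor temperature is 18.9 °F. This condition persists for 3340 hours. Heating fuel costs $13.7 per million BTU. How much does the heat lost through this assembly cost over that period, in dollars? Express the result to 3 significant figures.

0.747/0.818 = 0.9132
R_total = 0.9132 + 26 + 1.16 = 28.07 ft²·°F·h/BTU
Q = 1460 × (67.2 − 18.9) / 28.07 = 2512 BTU/h
E = 2512 × 3340 = 8390000 BTU
Cost = 8390000/10⁶ × 13.7 = $114.9

115 dollars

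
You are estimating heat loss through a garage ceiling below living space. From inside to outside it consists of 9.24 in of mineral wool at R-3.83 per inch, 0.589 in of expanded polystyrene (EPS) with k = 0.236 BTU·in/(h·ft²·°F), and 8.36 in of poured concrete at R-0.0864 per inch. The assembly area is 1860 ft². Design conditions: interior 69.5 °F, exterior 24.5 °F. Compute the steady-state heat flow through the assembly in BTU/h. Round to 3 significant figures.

9.24 × 3.83 = 35.39
0.589/0.236 = 2.496
8.36 × 0.0864 = 0.7223
R_total = 35.39 + 2.496 + 0.7223 = 38.61 ft²·°F·h/BTU
Q = A·ΔT/R = 1860 × (69.5 − 24.5) / 38.61 = 2168 BTU/h

2170 BTU/h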